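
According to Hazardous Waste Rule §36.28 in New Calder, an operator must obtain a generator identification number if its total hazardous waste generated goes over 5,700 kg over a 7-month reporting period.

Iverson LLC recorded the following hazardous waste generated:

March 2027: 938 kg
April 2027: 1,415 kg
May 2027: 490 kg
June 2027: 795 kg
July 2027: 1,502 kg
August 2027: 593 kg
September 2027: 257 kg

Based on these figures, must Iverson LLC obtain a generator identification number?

Yes

Total hazardous waste generated: 938 kg + 1,415 kg + 490 kg + 795 kg + 1,502 kg + 593 kg + 257 kg = 5,990 kg.
5,990 kg > 5,700 kg, so the threshold is exceeded.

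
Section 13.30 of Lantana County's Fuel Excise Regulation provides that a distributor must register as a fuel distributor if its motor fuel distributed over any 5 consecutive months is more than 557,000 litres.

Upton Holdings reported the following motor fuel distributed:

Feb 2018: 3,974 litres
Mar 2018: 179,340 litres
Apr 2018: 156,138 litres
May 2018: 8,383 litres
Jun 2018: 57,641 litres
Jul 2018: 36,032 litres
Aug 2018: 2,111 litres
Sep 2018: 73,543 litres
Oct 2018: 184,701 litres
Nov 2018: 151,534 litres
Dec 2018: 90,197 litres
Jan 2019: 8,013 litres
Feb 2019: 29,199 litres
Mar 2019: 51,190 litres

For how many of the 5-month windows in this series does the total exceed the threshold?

0

Feb 2018–Jun 2018: 3,974 litres + 179,340 litres + 156,138 litres + 8,383 litres + 57,641 litres = 405,476 litres (under)
Mar 2018–Jul 2018: 179,340 litres + 156,138 litres + 8,383 litres + 57,641 litres + 36,032 litres = 437,534 litres (under)
Apr 2018–Aug 2018: 156,138 litres + 8,383 litres + 57,641 litres + 36,032 litres + 2,111 litres = 260,305 litres (under)
May 2018–Sep 2018: 8,383 litres + 57,641 litres + 36,032 litres + 2,111 litres + 73,543 litres = 177,710 litres (under)
Jun 2018–Oct 2018: 57,641 litres + 36,032 litres + 2,111 litres + 73,543 litres + 184,701 litres = 354,028 litres (under)
Jul 2018–Nov 2018: 36,032 litres + 2,111 litres + 73,543 litres + 184,701 litres + 151,534 litres = 447,921 litres (under)
Aug 2018–Dec 2018: 2,111 litres + 73,543 litres + 184,701 litres + 151,534 litres + 90,197 litres = 502,086 litres (under)
Sep 2018–Jan 2019: 73,543 litres + 184,701 litres + 151,534 litres + 90,197 litres + 8,013 litres = 507,988 litres (under)
Oct 2018–Feb 2019: 184,701 litres + 151,534 litres + 90,197 litres + 8,013 litres + 29,199 litres = 463,644 litres (under)
Nov 2018–Mar 2019: 151,534 litres + 90,197 litres + 8,013 litres + 29,199 litres + 51,190 litres = 330,133 litres (under)
0 windows exceed the threshold.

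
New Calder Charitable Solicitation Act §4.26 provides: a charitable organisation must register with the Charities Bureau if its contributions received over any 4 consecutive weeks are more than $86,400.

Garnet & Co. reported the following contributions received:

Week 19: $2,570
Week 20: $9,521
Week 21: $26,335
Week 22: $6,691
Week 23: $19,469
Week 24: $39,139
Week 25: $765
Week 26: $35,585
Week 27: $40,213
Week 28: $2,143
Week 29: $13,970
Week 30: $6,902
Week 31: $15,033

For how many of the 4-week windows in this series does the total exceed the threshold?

4

Week 19–Week 22: $2,570 + $9,521 + $26,335 + $6,691 = $45,117 (under)
Week 20–Week 23: $9,521 + $26,335 + $6,691 + $19,469 = $62,016 (under)
Week 21–Week 24: $26,335 + $6,691 + $19,469 + $39,139 = $91,634 (over)
Week 22–Week 25: $6,691 + $19,469 + $39,139 + $765 = $66,064 (under)
Week 23–Week 26: $19,469 + $39,139 + $765 + $35,585 = $94,958 (over)
Week 24–Week 27: $39,139 + $765 + $35,585 + $40,213 = $115,702 (over)
Week 25–Week 28: $765 + $35,585 + $40,213 + $2,143 = $78,706 (under)
Week 26–Week 29: $35,585 + $40,213 + $2,143 + $13,970 = $91,911 (over)
Week 27–Week 30: $40,213 + $2,143 + $13,970 + $6,902 = $63,228 (under)
Week 28–Week 31: $2,143 + $13,970 + $6,902 + $15,033 = $38,048 (under)
4 windows exceed the threshold.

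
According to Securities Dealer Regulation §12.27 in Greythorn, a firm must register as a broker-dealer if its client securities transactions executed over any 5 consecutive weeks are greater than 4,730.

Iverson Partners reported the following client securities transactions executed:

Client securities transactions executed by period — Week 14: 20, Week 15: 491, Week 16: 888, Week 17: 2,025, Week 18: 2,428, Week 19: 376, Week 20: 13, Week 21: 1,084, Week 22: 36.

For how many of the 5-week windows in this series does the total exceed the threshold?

Week 14–Week 18: 20 + 491 + 888 + 2,025 + 2,428 = 5,852 (over)
Week 15–Week 19: 491 + 888 + 2,025 + 2,428 + 376 = 6,208 (over)
Week 16–Week 20: 888 + 2,025 + 2,428 + 376 + 13 = 5,730 (over)
Week 17–Week 21: 2,025 + 2,428 + 376 + 13 + 1,084 = 5,926 (over)
Week 18–Week 22: 2,428 + 376 + 13 + 1,084 + 36 = 3,937 (under)
4 windows exceed the threshold.

4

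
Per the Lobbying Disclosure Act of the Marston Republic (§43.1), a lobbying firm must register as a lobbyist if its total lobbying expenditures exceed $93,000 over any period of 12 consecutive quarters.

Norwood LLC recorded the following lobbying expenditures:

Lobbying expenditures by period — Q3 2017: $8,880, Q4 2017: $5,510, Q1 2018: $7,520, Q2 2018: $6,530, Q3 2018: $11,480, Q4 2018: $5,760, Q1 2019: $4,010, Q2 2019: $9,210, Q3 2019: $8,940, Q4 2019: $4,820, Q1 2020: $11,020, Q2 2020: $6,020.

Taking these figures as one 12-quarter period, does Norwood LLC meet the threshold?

Total lobbying expenditures: $8,880 + $5,510 + $7,520 + $6,530 + $11,480 + $5,760 + $4,010 + $9,210 + $8,940 + $4,820 + $11,020 + $6,020 = $89,700.
$89,700 ≤ $93,000, so the threshold is not exceeded.

No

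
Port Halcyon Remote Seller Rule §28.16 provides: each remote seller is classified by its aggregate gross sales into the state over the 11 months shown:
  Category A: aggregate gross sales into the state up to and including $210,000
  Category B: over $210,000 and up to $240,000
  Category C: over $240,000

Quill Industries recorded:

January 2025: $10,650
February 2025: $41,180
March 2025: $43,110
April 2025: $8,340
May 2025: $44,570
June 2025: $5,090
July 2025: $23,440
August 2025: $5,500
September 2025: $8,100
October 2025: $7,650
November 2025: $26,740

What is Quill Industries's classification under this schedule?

Category B

Aggregate gross sales into the state: $10,650 + $41,180 + $43,110 + $8,340 + $44,570 + $5,090 + $23,440 + $5,500 + $8,100 + $7,650 + $26,740 = $224,370.
$210,000 < $224,370 ≤ $240,000, so Category B applies.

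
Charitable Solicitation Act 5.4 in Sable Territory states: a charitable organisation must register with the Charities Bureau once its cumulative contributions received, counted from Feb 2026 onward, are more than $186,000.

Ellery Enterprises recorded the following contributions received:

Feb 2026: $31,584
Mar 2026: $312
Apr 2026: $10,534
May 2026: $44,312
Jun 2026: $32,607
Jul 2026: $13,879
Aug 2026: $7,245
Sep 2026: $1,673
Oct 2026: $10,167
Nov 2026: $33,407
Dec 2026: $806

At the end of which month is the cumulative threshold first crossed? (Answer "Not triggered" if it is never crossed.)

Through Feb 2026: $31,584
Through Mar 2026: $31,896
Through Apr 2026: $42,430
Through May 2026: $86,742
Through Jun 2026: $119,349
Through Jul 2026: $133,228
Through Aug 2026: $140,473
Through Sep 2026: $142,146
Through Oct 2026: $152,313
Through Nov 2026: $185,720
Through Dec 2026: $186,526 ← exceeds threshold

Dec 2026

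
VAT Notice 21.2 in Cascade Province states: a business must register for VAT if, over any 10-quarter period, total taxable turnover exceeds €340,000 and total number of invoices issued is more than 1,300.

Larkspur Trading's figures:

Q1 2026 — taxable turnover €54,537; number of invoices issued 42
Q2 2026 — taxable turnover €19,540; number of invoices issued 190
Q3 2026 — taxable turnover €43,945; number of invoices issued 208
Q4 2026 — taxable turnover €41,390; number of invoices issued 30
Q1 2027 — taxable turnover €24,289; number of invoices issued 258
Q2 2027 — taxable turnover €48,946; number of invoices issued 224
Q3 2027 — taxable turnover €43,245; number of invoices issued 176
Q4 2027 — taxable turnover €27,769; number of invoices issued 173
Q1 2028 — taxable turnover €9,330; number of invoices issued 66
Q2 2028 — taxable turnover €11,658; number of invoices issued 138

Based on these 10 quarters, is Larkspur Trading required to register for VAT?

No

Total taxable turnover: €54,537 + €19,540 + €43,945 + €41,390 + €24,289 + €48,946 + €43,245 + €27,769 + €9,330 + €11,658 = €324,649 (≤ €340,000).
Total number of invoices issued: 42 + 190 + 208 + 30 + 258 + 224 + 176 + 173 + 66 + 138 = 1,505 (> 1,300).
The test is 'and': the rule requires both, and at least one is not exceeded.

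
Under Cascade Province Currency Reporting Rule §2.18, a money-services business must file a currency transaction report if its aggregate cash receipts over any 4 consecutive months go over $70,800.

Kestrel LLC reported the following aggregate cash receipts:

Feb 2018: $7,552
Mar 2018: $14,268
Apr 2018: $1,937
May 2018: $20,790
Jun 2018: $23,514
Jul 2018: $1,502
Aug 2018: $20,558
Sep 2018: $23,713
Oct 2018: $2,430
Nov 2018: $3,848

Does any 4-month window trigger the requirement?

Feb 2018–May 2018: $7,552 + $14,268 + $1,937 + $20,790 = $44,547 (under)
Mar 2018–Jun 2018: $14,268 + $1,937 + $20,790 + $23,514 = $60,509 (under)
Apr 2018–Jul 2018: $1,937 + $20,790 + $23,514 + $1,502 = $47,743 (under)
May 2018–Aug 2018: $20,790 + $23,514 + $1,502 + $20,558 = $66,364 (under)
Jun 2018–Sep 2018: $23,514 + $1,502 + $20,558 + $23,713 = $69,287 (under)
Jul 2018–Oct 2018: $1,502 + $20,558 + $23,713 + $2,430 = $48,203 (under)
Aug 2018–Nov 2018: $20,558 + $23,713 + $2,430 + $3,848 = $50,549 (under)
No window exceeds $70,800.

No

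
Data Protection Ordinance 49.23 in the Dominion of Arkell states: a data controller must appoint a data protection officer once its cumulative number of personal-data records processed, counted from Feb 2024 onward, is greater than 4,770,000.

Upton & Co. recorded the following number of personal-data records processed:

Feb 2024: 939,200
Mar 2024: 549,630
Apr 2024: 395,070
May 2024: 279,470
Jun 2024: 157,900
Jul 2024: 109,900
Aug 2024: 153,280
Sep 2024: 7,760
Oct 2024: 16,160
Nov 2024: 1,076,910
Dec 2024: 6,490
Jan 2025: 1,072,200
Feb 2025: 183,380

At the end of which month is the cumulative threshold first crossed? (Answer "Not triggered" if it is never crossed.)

Through Feb 2024: 939,200
Through Mar 2024: 1,488,830
Through Apr 2024: 1,883,900
Through May 2024: 2,163,370
Through Jun 2024: 2,321,270
Through Jul 2024: 2,431,170
Through Aug 2024: 2,584,450
Through Sep 2024: 2,592,210
Through Oct 2024: 2,608,370
Through Nov 2024: 3,685,280
Through Dec 2024: 3,691,770
Through Jan 2025: 4,763,970
Through Feb 2025: 4,947,350 ← exceeds threshold

Feb 2025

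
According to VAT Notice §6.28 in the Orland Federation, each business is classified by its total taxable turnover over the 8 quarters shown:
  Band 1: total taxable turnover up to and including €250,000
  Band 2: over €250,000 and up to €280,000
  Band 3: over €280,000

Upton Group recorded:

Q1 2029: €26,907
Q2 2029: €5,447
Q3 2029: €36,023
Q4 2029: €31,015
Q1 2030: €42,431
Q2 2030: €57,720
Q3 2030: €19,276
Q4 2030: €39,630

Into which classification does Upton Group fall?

Band 2

Total taxable turnover: €26,907 + €5,447 + €36,023 + €31,015 + €42,431 + €57,720 + €19,276 + €39,630 = €258,449.
€250,000 < €258,449 ≤ €280,000, so Band 2 applies.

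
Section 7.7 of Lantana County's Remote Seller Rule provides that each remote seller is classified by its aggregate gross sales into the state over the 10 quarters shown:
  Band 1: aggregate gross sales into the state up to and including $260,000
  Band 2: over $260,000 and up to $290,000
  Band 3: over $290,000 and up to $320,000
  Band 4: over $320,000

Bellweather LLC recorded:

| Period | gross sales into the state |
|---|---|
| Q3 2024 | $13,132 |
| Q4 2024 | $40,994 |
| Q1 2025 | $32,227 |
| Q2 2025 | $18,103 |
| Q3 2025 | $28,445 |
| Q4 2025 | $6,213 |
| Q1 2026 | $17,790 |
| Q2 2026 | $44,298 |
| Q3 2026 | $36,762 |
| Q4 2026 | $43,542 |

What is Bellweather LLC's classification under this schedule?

Band 2

Aggregate gross sales into the state: $13,132 + $40,994 + $32,227 + $18,103 + $28,445 + $6,213 + $17,790 + $44,298 + $36,762 + $43,542 = $281,506.
$260,000 < $281,506 ≤ $290,000, so Band 2 applies.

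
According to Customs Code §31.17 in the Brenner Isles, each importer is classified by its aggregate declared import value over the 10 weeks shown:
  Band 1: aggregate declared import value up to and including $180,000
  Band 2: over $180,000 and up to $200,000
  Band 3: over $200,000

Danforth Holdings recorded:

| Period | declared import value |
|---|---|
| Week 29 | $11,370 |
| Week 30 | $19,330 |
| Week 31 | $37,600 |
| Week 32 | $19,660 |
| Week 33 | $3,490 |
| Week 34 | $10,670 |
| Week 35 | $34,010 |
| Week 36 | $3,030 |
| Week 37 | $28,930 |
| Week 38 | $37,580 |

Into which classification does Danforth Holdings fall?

Band 3

Aggregate declared import value: $11,370 + $19,330 + $37,600 + $19,660 + $3,490 + $10,670 + $34,010 + $3,030 + $28,930 + $37,580 = $205,670.
$205,670 > $200,000, so Band 3 applies.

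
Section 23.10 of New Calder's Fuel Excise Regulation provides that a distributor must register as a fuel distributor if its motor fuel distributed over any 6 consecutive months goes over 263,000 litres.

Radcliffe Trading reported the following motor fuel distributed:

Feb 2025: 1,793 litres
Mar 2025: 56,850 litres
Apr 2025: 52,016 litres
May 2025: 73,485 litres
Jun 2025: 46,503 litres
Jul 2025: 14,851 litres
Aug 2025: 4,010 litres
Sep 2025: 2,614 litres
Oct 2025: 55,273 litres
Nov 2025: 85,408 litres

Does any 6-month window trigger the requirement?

Feb 2025–Jul 2025: 1,793 litres + 56,850 litres + 52,016 litres + 73,485 litres + 46,503 litres + 14,851 litres = 245,498 litres (under)
Mar 2025–Aug 2025: 56,850 litres + 52,016 litres + 73,485 litres + 46,503 litres + 14,851 litres + 4,010 litres = 247,715 litres (under)
Apr 2025–Sep 2025: 52,016 litres + 73,485 litres + 46,503 litres + 14,851 litres + 4,010 litres + 2,614 litres = 193,479 litres (under)
May 2025–Oct 2025: 73,485 litres + 46,503 litres + 14,851 litres + 4,010 litres + 2,614 litres + 55,273 litres = 196,736 litres (under)
Jun 2025–Nov 2025: 46,503 litres + 14,851 litres + 4,010 litres + 2,614 litres + 55,273 litres + 85,408 litres = 208,659 litres (under)
No window exceeds 263,000 litres.

No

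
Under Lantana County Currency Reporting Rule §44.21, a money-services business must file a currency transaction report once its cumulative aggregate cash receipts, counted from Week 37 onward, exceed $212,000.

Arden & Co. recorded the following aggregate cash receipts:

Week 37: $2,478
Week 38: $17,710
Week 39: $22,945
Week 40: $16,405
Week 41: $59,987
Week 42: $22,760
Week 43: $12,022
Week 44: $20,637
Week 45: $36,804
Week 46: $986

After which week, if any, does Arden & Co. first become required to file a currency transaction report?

Through Week 37: $2,478
Through Week 38: $20,188
Through Week 39: $43,133
Through Week 40: $59,538
Through Week 41: $119,525
Through Week 42: $142,285
Through Week 43: $154,307
Through Week 44: $174,944
Through Week 45: $211,748
Through Week 46: $212,734 ← exceeds threshold

Week 46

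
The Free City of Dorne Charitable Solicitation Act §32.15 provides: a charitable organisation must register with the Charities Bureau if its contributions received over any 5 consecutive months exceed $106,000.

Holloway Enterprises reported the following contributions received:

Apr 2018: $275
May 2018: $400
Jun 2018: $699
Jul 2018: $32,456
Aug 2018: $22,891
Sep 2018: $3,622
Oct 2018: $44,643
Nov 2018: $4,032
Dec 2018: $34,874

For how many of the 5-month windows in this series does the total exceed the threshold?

Apr 2018–Aug 2018: $275 + $400 + $699 + $32,456 + $22,891 = $56,721 (under)
May 2018–Sep 2018: $400 + $699 + $32,456 + $22,891 + $3,622 = $60,068 (under)
Jun 2018–Oct 2018: $699 + $32,456 + $22,891 + $3,622 + $44,643 = $104,311 (under)
Jul 2018–Nov 2018: $32,456 + $22,891 + $3,622 + $44,643 + $4,032 = $107,644 (over)
Aug 2018–Dec 2018: $22,891 + $3,622 + $44,643 + $4,032 + $34,874 = $110,062 (over)
2 windows exceed the threshold.

2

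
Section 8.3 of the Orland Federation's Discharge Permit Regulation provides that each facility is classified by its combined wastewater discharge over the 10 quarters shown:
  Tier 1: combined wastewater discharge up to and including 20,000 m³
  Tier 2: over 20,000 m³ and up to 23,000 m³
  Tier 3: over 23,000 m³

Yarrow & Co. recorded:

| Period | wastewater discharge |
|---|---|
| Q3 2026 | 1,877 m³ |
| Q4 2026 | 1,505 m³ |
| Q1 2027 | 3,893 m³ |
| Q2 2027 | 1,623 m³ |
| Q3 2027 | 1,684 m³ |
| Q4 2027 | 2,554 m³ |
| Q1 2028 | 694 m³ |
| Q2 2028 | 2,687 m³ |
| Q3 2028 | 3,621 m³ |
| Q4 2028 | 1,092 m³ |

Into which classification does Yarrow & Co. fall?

Tier 2

Combined wastewater discharge: 1,877 m³ + 1,505 m³ + 3,893 m³ + 1,623 m³ + 1,684 m³ + 2,554 m³ + 694 m³ + 2,687 m³ + 3,621 m³ + 1,092 m³ = 21,230 m³.
20,000 m³ < 21,230 m³ ≤ 23,000 m³, so Tier 2 applies.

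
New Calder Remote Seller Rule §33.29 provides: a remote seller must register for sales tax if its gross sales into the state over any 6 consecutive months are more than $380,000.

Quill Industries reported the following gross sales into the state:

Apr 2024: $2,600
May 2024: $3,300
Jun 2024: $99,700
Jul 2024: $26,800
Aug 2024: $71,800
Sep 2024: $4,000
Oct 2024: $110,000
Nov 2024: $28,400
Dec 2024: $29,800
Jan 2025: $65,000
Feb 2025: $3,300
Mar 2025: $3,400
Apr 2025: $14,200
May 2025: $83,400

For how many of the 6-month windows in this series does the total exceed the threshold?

0

Apr 2024–Sep 2024: $2,600 + $3,300 + $99,700 + $26,800 + $71,800 + $4,000 = $208,200 (under)
May 2024–Oct 2024: $3,300 + $99,700 + $26,800 + $71,800 + $4,000 + $110,000 = $315,600 (under)
Jun 2024–Nov 2024: $99,700 + $26,800 + $71,800 + $4,000 + $110,000 + $28,400 = $340,700 (under)
Jul 2024–Dec 2024: $26,800 + $71,800 + $4,000 + $110,000 + $28,400 + $29,800 = $270,800 (under)
Aug 2024–Jan 2025: $71,800 + $4,000 + $110,000 + $28,400 + $29,800 + $65,000 = $309,000 (under)
Sep 2024–Feb 2025: $4,000 + $110,000 + $28,400 + $29,800 + $65,000 + $3,300 = $240,500 (under)
Oct 2024–Mar 2025: $110,000 + $28,400 + $29,800 + $65,000 + $3,300 + $3,400 = $239,900 (under)
Nov 2024–Apr 2025: $28,400 + $29,800 + $65,000 + $3,300 + $3,400 + $14,200 = $144,100 (under)
Dec 2024–May 2025: $29,800 + $65,000 + $3,300 + $3,400 + $14,200 + $83,400 = $199,100 (under)
0 windows exceed the threshold.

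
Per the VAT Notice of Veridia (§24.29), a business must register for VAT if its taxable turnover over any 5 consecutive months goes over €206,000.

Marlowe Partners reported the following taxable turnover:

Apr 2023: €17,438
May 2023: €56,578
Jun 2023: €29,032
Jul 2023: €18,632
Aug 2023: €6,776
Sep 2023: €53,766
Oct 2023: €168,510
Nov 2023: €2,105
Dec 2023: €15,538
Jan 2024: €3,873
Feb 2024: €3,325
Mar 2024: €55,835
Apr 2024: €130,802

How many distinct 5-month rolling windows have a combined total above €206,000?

5

Apr 2023–Aug 2023: €17,438 + €56,578 + €29,032 + €18,632 + €6,776 = €128,456 (under)
May 2023–Sep 2023: €56,578 + €29,032 + €18,632 + €6,776 + €53,766 = €164,784 (under)
Jun 2023–Oct 2023: €29,032 + €18,632 + €6,776 + €53,766 + €168,510 = €276,716 (over)
Jul 2023–Nov 2023: €18,632 + €6,776 + €53,766 + €168,510 + €2,105 = €249,789 (over)
Aug 2023–Dec 2023: €6,776 + €53,766 + €168,510 + €2,105 + €15,538 = €246,695 (over)
Sep 2023–Jan 2024: €53,766 + €168,510 + €2,105 + €15,538 + €3,873 = €243,792 (over)
Oct 2023–Feb 2024: €168,510 + €2,105 + €15,538 + €3,873 + €3,325 = €193,351 (under)
Nov 2023–Mar 2024: €2,105 + €15,538 + €3,873 + €3,325 + €55,835 = €80,676 (under)
Dec 2023–Apr 2024: €15,538 + €3,873 + €3,325 + €55,835 + €130,802 = €209,373 (over)
5 windows exceed the threshold.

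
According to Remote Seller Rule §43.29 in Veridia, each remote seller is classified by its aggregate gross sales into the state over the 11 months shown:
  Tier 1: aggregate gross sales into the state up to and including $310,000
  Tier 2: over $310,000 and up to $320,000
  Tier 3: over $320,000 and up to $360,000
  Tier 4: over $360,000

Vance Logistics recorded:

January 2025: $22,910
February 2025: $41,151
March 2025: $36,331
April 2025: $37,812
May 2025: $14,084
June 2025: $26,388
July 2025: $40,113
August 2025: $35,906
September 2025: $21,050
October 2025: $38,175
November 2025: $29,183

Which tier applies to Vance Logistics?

Tier 3

Aggregate gross sales into the state: $22,910 + $41,151 + $36,331 + $37,812 + $14,084 + $26,388 + $40,113 + $35,906 + $21,050 + $38,175 + $29,183 = $343,103.
$320,000 < $343,103 ≤ $360,000, so Tier 3 applies.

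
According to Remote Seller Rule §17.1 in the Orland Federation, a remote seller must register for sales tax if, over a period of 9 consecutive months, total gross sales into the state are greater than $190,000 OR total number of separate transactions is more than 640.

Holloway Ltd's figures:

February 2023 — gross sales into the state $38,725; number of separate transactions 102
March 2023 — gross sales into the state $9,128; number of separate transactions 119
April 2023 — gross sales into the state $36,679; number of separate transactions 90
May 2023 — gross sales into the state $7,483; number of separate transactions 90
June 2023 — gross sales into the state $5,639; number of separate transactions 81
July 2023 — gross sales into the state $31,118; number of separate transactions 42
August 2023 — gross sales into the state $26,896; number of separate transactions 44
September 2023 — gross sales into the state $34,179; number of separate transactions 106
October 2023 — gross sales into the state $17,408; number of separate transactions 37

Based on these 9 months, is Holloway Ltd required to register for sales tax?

Total gross sales into the state: $38,725 + $9,128 + $36,679 + $7,483 + $5,639 + $31,118 + $26,896 + $34,179 + $17,408 = $207,255 (> $190,000).
Total number of separate transactions: 102 + 119 + 90 + 90 + 81 + 42 + 44 + 106 + 37 = 711 (> 640).
The test is 'or': at least one threshold is exceeded.

Yes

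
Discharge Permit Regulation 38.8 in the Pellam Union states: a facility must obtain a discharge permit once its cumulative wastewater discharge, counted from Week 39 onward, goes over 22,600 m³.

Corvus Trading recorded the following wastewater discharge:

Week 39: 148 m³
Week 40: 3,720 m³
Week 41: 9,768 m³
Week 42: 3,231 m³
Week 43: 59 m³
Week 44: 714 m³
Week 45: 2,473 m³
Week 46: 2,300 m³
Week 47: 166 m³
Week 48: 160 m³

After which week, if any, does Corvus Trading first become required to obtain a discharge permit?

Through Week 39: 148 m³
Through Week 40: 3,868 m³
Through Week 41: 13,636 m³
Through Week 42: 16,867 m³
Through Week 43: 16,926 m³
Through Week 44: 17,640 m³
Through Week 45: 20,113 m³
Through Week 46: 22,413 m³
Through Week 47: 22,579 m³
Through Week 48: 22,739 m³ ← exceeds threshold

Week 48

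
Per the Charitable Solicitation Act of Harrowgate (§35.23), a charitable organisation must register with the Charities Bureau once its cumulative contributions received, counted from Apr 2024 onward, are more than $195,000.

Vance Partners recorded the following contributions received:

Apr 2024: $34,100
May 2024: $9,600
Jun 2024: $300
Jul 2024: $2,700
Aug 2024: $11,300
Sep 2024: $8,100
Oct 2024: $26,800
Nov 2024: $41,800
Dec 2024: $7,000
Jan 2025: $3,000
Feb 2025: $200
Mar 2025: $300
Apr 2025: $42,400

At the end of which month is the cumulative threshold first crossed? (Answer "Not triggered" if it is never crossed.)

Not triggered

Through Apr 2024: $34,100
Through May 2024: $43,700
Through Jun 2024: $44,000
Through Jul 2024: $46,700
Through Aug 2024: $58,000
Through Sep 2024: $66,100
Through Oct 2024: $92,900
Through Nov 2024: $134,700
Through Dec 2024: $141,700
Through Jan 2025: $144,700
Through Feb 2025: $144,900
Through Mar 2025: $145,200
Through Apr 2025: $187,600
Final cumulative total $187,600 ≤ $195,000; the threshold is never exceeded.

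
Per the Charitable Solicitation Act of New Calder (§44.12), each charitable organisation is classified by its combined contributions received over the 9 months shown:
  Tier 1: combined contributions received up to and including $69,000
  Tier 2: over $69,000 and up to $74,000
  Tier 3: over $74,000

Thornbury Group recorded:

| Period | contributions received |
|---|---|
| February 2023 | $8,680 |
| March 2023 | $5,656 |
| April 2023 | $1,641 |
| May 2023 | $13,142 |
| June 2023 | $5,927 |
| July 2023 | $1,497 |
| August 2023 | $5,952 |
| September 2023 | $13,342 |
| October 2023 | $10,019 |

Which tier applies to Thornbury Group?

Tier 1

Combined contributions received: $8,680 + $5,656 + $1,641 + $13,142 + $5,927 + $1,497 + $5,952 + $13,342 + $10,019 = $65,856.
$65,856 ≤ $69,000, so Tier 1 applies.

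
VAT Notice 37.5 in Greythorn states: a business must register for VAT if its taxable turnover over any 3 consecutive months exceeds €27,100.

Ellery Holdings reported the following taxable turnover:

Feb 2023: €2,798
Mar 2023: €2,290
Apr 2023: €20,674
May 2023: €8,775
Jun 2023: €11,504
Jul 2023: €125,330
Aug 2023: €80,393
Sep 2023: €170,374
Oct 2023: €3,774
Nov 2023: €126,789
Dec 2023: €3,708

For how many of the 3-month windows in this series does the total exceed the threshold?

8

Feb 2023–Apr 2023: €2,798 + €2,290 + €20,674 = €25,762 (under)
Mar 2023–May 2023: €2,290 + €20,674 + €8,775 = €31,739 (over)
Apr 2023–Jun 2023: €20,674 + €8,775 + €11,504 = €40,953 (over)
May 2023–Jul 2023: €8,775 + €11,504 + €125,330 = €145,609 (over)
Jun 2023–Aug 2023: €11,504 + €125,330 + €80,393 = €217,227 (over)
Jul 2023–Sep 2023: €125,330 + €80,393 + €170,374 = €376,097 (over)
Aug 2023–Oct 2023: €80,393 + €170,374 + €3,774 = €254,541 (over)
Sep 2023–Nov 2023: €170,374 + €3,774 + €126,789 = €300,937 (over)
Oct 2023–Dec 2023: €3,774 + €126,789 + €3,708 = €134,271 (over)
8 windows exceed the threshold.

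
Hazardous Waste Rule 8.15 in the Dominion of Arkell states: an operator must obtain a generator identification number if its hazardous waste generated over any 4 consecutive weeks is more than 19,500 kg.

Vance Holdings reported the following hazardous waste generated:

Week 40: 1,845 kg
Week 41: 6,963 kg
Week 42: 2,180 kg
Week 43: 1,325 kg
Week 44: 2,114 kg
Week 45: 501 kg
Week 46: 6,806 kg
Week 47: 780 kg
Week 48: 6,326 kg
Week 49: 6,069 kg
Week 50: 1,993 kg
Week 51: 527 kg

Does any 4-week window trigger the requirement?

Yes

Week 40–Week 43: 1,845 kg + 6,963 kg + 2,180 kg + 1,325 kg = 12,313 kg (under)
Week 41–Week 44: 6,963 kg + 2,180 kg + 1,325 kg + 2,114 kg = 12,582 kg (under)
Week 42–Week 45: 2,180 kg + 1,325 kg + 2,114 kg + 501 kg = 6,120 kg (under)
Week 43–Week 46: 1,325 kg + 2,114 kg + 501 kg + 6,806 kg = 10,746 kg (under)
Week 44–Week 47: 2,114 kg + 501 kg + 6,806 kg + 780 kg = 10,201 kg (under)
Week 45–Week 48: 501 kg + 6,806 kg + 780 kg + 6,326 kg = 14,413 kg (under)
Week 46–Week 49: 6,806 kg + 780 kg + 6,326 kg + 6,069 kg = 19,981 kg (over)
Week 47–Week 50: 780 kg + 6,326 kg + 6,069 kg + 1,993 kg = 15,168 kg (under)
Week 48–Week 51: 6,326 kg + 6,069 kg + 1,993 kg + 527 kg = 14,915 kg (under)
At least one window exceeds 19,500 kg.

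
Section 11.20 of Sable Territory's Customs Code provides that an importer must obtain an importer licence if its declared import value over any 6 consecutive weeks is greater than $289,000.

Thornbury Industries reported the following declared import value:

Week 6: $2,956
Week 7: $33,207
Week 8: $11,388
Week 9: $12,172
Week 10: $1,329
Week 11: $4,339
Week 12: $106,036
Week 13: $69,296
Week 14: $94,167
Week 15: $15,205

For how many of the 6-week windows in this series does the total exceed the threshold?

1

Week 6–Week 11: $2,956 + $33,207 + $11,388 + $12,172 + $1,329 + $4,339 = $65,391 (under)
Week 7–Week 12: $33,207 + $11,388 + $12,172 + $1,329 + $4,339 + $106,036 = $168,471 (under)
Week 8–Week 13: $11,388 + $12,172 + $1,329 + $4,339 + $106,036 + $69,296 = $204,560 (under)
Week 9–Week 14: $12,172 + $1,329 + $4,339 + $106,036 + $69,296 + $94,167 = $287,339 (under)
Week 10–Week 15: $1,329 + $4,339 + $106,036 + $69,296 + $94,167 + $15,205 = $290,372 (over)
1 window exceeds the threshold.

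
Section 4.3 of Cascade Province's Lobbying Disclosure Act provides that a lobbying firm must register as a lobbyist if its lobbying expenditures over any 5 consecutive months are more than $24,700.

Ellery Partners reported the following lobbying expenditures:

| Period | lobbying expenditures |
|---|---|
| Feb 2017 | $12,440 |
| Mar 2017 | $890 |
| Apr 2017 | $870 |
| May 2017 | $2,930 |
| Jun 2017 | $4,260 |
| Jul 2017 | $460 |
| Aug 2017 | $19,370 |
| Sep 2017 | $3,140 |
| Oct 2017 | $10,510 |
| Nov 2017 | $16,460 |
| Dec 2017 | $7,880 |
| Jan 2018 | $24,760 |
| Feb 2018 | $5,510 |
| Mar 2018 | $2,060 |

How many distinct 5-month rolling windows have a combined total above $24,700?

8

Feb 2017–Jun 2017: $12,440 + $890 + $870 + $2,930 + $4,260 = $21,390 (under)
Mar 2017–Jul 2017: $890 + $870 + $2,930 + $4,260 + $460 = $9,410 (under)
Apr 2017–Aug 2017: $870 + $2,930 + $4,260 + $460 + $19,370 = $27,890 (over)
May 2017–Sep 2017: $2,930 + $4,260 + $460 + $19,370 + $3,140 = $30,160 (over)
Jun 2017–Oct 2017: $4,260 + $460 + $19,370 + $3,140 + $10,510 = $37,740 (over)
Jul 2017–Nov 2017: $460 + $19,370 + $3,140 + $10,510 + $16,460 = $49,940 (over)
Aug 2017–Dec 2017: $19,370 + $3,140 + $10,510 + $16,460 + $7,880 = $57,360 (over)
Sep 2017–Jan 2018: $3,140 + $10,510 + $16,460 + $7,880 + $24,760 = $62,750 (over)
Oct 2017–Feb 2018: $10,510 + $16,460 + $7,880 + $24,760 + $5,510 = $65,120 (over)
Nov 2017–Mar 2018: $16,460 + $7,880 + $24,760 + $5,510 + $2,060 = $56,670 (over)
8 windows exceed the threshold.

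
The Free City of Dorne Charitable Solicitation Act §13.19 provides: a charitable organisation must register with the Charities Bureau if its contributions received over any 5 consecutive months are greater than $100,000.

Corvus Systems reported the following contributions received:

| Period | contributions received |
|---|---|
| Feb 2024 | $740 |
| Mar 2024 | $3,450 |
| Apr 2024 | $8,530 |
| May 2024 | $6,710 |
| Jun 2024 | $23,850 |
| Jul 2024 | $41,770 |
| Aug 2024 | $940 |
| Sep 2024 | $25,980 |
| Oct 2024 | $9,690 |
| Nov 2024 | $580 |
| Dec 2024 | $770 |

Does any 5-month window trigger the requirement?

Yes

Feb 2024–Jun 2024: $740 + $3,450 + $8,530 + $6,710 + $23,850 = $43,280 (under)
Mar 2024–Jul 2024: $3,450 + $8,530 + $6,710 + $23,850 + $41,770 = $84,310 (under)
Apr 2024–Aug 2024: $8,530 + $6,710 + $23,850 + $41,770 + $940 = $81,800 (under)
May 2024–Sep 2024: $6,710 + $23,850 + $41,770 + $940 + $25,980 = $99,250 (under)
Jun 2024–Oct 2024: $23,850 + $41,770 + $940 + $25,980 + $9,690 = $102,230 (over)
Jul 2024–Nov 2024: $41,770 + $940 + $25,980 + $9,690 + $580 = $78,960 (under)
Aug 2024–Dec 2024: $940 + $25,980 + $9,690 + $580 + $770 = $37,960 (under)
At least one window exceeds $100,000.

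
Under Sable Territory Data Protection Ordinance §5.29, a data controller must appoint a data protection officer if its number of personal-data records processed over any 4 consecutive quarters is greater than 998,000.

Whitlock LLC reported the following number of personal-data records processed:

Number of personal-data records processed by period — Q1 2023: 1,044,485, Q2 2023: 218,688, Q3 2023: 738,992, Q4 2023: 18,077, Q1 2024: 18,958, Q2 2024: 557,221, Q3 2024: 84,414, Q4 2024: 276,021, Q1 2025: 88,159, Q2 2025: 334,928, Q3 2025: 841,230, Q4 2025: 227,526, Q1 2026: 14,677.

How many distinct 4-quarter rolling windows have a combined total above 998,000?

6

Q1 2023–Q4 2023: 1,044,485 + 218,688 + 738,992 + 18,077 = 2,020,242 (over)
Q2 2023–Q1 2024: 218,688 + 738,992 + 18,077 + 18,958 = 994,715 (under)
Q3 2023–Q2 2024: 738,992 + 18,077 + 18,958 + 557,221 = 1,333,248 (over)
Q4 2023–Q3 2024: 18,077 + 18,958 + 557,221 + 84,414 = 678,670 (under)
Q1 2024–Q4 2024: 18,958 + 557,221 + 84,414 + 276,021 = 936,614 (under)
Q2 2024–Q1 2025: 557,221 + 84,414 + 276,021 + 88,159 = 1,005,815 (over)
Q3 2024–Q2 2025: 84,414 + 276,021 + 88,159 + 334,928 = 783,522 (under)
Q4 2024–Q3 2025: 276,021 + 88,159 + 334,928 + 841,230 = 1,540,338 (over)
Q1 2025–Q4 2025: 88,159 + 334,928 + 841,230 + 227,526 = 1,491,843 (over)
Q2 2025–Q1 2026: 334,928 + 841,230 + 227,526 + 14,677 = 1,418,361 (over)
6 windows exceed the threshold.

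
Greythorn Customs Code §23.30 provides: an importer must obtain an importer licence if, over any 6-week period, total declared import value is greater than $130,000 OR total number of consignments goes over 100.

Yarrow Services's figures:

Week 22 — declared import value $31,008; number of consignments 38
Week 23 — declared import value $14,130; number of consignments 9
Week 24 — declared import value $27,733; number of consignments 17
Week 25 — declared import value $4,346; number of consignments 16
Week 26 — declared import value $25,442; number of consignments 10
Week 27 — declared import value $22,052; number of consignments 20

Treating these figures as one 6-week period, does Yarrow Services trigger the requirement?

Total declared import value: $31,008 + $14,130 + $27,733 + $4,346 + $25,442 + $22,052 = $124,711 (≤ $130,000).
Total number of consignments: 38 + 9 + 17 + 16 + 10 + 20 = 110 (> 100).
The test is 'or': at least one threshold is exceeded.

Yes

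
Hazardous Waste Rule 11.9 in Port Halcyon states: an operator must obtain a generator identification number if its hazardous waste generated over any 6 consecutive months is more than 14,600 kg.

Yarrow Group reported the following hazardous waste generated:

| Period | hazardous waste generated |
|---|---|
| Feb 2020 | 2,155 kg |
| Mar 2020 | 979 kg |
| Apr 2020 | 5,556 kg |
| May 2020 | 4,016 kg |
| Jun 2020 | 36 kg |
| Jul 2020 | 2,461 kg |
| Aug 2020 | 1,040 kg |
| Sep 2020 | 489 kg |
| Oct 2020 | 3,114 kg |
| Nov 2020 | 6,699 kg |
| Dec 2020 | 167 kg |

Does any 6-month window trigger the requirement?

Feb 2020–Jul 2020: 2,155 kg + 979 kg + 5,556 kg + 4,016 kg + 36 kg + 2,461 kg = 15,203 kg (over)
Mar 2020–Aug 2020: 979 kg + 5,556 kg + 4,016 kg + 36 kg + 2,461 kg + 1,040 kg = 14,088 kg (under)
Apr 2020–Sep 2020: 5,556 kg + 4,016 kg + 36 kg + 2,461 kg + 1,040 kg + 489 kg = 13,598 kg (under)
May 2020–Oct 2020: 4,016 kg + 36 kg + 2,461 kg + 1,040 kg + 489 kg + 3,114 kg = 11,156 kg (under)
Jun 2020–Nov 2020: 36 kg + 2,461 kg + 1,040 kg + 489 kg + 3,114 kg + 6,699 kg = 13,839 kg (under)
Jul 2020–Dec 2020: 2,461 kg + 1,040 kg + 489 kg + 3,114 kg + 6,699 kg + 167 kg = 13,970 kg (under)
At least one window exceeds 14,600 kg.

Yes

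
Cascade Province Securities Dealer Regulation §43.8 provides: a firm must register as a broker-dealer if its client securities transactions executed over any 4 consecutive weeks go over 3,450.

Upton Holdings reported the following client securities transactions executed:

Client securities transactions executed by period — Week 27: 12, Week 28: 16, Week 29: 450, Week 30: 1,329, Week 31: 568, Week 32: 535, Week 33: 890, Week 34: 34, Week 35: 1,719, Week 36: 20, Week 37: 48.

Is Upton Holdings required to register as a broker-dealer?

No

Week 27–Week 30: 12 + 16 + 450 + 1,329 = 1,807 (under)
Week 28–Week 31: 16 + 450 + 1,329 + 568 = 2,363 (under)
Week 29–Week 32: 450 + 1,329 + 568 + 535 = 2,882 (under)
Week 30–Week 33: 1,329 + 568 + 535 + 890 = 3,322 (under)
Week 31–Week 34: 568 + 535 + 890 + 34 = 2,027 (under)
Week 32–Week 35: 535 + 890 + 34 + 1,719 = 3,178 (under)
Week 33–Week 36: 890 + 34 + 1,719 + 20 = 2,663 (under)
Week 34–Week 37: 34 + 1,719 + 20 + 48 = 1,821 (under)
No window exceeds 3,450.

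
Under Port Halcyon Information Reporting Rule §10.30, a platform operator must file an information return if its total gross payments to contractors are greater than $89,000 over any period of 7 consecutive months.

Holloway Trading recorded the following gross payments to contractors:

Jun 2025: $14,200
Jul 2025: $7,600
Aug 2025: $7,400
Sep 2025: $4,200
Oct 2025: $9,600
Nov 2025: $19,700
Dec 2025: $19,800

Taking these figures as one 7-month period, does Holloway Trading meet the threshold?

Total gross payments to contractors: $14,200 + $7,600 + $7,400 + $4,200 + $9,600 + $19,700 + $19,800 = $82,500.
$82,500 ≤ $89,000, so the threshold is not exceeded.

No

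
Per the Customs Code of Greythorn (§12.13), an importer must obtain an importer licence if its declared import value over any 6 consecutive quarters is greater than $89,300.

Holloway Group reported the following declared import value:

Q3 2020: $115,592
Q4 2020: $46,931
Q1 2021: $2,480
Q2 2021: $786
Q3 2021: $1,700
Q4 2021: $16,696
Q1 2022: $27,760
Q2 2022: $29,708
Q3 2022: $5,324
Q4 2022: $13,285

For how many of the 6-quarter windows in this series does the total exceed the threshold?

Q3 2020–Q4 2021: $115,592 + $46,931 + $2,480 + $786 + $1,700 + $16,696 = $184,185 (over)
Q4 2020–Q1 2022: $46,931 + $2,480 + $786 + $1,700 + $16,696 + $27,760 = $96,353 (over)
Q1 2021–Q2 2022: $2,480 + $786 + $1,700 + $16,696 + $27,760 + $29,708 = $79,130 (under)
Q2 2021–Q3 2022: $786 + $1,700 + $16,696 + $27,760 + $29,708 + $5,324 = $81,974 (under)
Q3 2021–Q4 2022: $1,700 + $16,696 + $27,760 + $29,708 + $5,324 + $13,285 = $94,473 (over)
3 windows exceed the threshold.

3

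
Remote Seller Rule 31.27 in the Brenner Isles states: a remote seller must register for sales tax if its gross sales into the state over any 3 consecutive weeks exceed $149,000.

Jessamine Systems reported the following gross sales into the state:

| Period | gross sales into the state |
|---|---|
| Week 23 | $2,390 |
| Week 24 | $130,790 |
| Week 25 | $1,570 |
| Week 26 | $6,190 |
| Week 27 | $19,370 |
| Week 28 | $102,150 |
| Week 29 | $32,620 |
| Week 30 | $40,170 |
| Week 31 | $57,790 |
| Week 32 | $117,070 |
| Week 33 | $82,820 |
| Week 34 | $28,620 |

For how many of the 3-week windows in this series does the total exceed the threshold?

5

Week 23–Week 25: $2,390 + $130,790 + $1,570 = $134,750 (under)
Week 24–Week 26: $130,790 + $1,570 + $6,190 = $138,550 (under)
Week 25–Week 27: $1,570 + $6,190 + $19,370 = $27,130 (under)
Week 26–Week 28: $6,190 + $19,370 + $102,150 = $127,710 (under)
Week 27–Week 29: $19,370 + $102,150 + $32,620 = $154,140 (over)
Week 28–Week 30: $102,150 + $32,620 + $40,170 = $174,940 (over)
Week 29–Week 31: $32,620 + $40,170 + $57,790 = $130,580 (under)
Week 30–Week 32: $40,170 + $57,790 + $117,070 = $215,030 (over)
Week 31–Week 33: $57,790 + $117,070 + $82,820 = $257,680 (over)
Week 32–Week 34: $117,070 + $82,820 + $28,620 = $228,510 (over)
5 windows exceed the threshold.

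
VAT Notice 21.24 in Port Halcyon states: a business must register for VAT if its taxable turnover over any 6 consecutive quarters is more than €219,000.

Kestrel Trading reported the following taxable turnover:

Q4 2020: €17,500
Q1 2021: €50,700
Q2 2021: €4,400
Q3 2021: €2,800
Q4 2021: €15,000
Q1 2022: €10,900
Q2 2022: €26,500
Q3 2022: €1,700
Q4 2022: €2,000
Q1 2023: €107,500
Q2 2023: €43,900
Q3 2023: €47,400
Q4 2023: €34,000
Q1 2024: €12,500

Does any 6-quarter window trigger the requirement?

Yes

Q4 2020–Q1 2022: €17,500 + €50,700 + €4,400 + €2,800 + €15,000 + €10,900 = €101,300 (under)
Q1 2021–Q2 2022: €50,700 + €4,400 + €2,800 + €15,000 + €10,900 + €26,500 = €110,300 (under)
Q2 2021–Q3 2022: €4,400 + €2,800 + €15,000 + €10,900 + €26,500 + €1,700 = €61,300 (under)
Q3 2021–Q4 2022: €2,800 + €15,000 + €10,900 + €26,500 + €1,700 + €2,000 = €58,900 (under)
Q4 2021–Q1 2023: €15,000 + €10,900 + €26,500 + €1,700 + €2,000 + €107,500 = €163,600 (under)
Q1 2022–Q2 2023: €10,900 + €26,500 + €1,700 + €2,000 + €107,500 + €43,900 = €192,500 (under)
Q2 2022–Q3 2023: €26,500 + €1,700 + €2,000 + €107,500 + €43,900 + €47,400 = €229,000 (over)
Q3 2022–Q4 2023: €1,700 + €2,000 + €107,500 + €43,900 + €47,400 + €34,000 = €236,500 (over)
Q4 2022–Q1 2024: €2,000 + €107,500 + €43,900 + €47,400 + €34,000 + €12,500 = €247,300 (over)
At least one window exceeds €219,000.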